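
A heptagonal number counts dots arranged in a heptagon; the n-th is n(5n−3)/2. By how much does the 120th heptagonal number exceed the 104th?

8936

120·(5·120 − 3)/2 = 35820 and 104·(5·104 − 3)/2 = 26884.
Difference: 35820 − 26884 = 8936.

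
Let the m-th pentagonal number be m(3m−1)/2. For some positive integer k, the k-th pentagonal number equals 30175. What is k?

Set n(3n−1)/2 = 30175, giving 3n² − n − 60350 = 0.
The discriminant is 1 + 24·30175 = 724201, and √724201 = 851.
So n = (1 + 851) / 6 = 852/6 = 142.

142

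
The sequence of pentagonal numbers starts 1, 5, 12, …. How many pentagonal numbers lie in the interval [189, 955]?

14

The n-th pentagonal number is n(3n−1)/2.
Smallest index with value ≥ 189: n = 12 (giving 210).
Largest index with value ≤ 955: n = 25 (giving 925).
Indices 12 through 25: 14 terms.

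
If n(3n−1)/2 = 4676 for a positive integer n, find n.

Set n(3n−1)/2 = 4676, giving 3n² − n − 9352 = 0.
The discriminant is 1 + 24·4676 = 112225, and √112225 = 335.
So n = (1 + 335) / 6 = 336/6 = 56.

56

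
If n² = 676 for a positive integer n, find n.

26

We need n² = 676, so n = √676 = 26.
Check: 26² = 676. ✓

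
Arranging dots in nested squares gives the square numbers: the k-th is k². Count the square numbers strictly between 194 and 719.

13

The n-th square number is n².
Smallest index with value > 194: n = 14 (giving 196).
Largest index with value < 719: n = 26 (giving 676).
Indices 14 through 26: 13 terms.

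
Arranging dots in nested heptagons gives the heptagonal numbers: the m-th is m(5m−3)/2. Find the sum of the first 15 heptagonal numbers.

2920

Σ i(5i−3)/2 = (5Σi² − 3Σi) / 2 over i = 1..15.
Σi = 120 and Σi² = 1240.
(5·1240 − 3·120) / 2 = 5840/2 = 2920.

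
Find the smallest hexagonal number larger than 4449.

4560

Solve n(2n−1) > 4449 for integer n.
The largest n with value ≤ 4449 is 47 (since 4371 ≤ 4449 < 4560), so the first above is n = 48, value 4560.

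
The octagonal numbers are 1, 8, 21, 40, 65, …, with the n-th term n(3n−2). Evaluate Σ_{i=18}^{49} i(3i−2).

Σ i(3i−2) = 3Σi² − 2Σi over i = 18..49.
Σi = 1225 − 153 = 1072 and Σi² = 40425 − 1785 = 38640.
3·38640 − 2·1072 = 113776.

113776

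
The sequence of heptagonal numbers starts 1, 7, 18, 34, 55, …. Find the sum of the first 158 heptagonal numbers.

3299356

Σ i(5i−3)/2 = (5Σi² − 3Σi) / 2 over i = 1..158.
Σi = 12561 and Σi² = 1327279.
(5·1327279 − 3·12561) / 2 = 6598712/2 = 3299356.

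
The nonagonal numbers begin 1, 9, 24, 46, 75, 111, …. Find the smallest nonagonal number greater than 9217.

Solve n(7n−5)/2 > 9217 for integer n.
The largest n with value ≤ 9217 is 51 (since 8976 ≤ 9217 < 9334), so the first above is n = 52, value 9334.

9334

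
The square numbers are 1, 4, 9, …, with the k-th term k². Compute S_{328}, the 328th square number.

The 328th square number is n² with n = 328.
328² = 107584.

107584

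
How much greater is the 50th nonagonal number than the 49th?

Consecutive nonagonal numbers differ by 7n − 6: here 7·50 − 6 = 344.

344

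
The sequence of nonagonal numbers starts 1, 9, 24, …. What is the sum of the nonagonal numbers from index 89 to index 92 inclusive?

Σ i(7i−5)/2 = (7Σi² − 5Σi) / 2 over i = 89..92.
Σi = 4278 − 3916 = 362 and Σi² = 263810 − 231044 = 32766.
(7·32766 − 5·362) / 2 = 227552/2 = 113776.

113776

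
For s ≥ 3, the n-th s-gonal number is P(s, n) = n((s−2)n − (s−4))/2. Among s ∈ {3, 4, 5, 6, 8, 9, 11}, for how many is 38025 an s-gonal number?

s = 3: P(3, 275) = 37950 and P(3, 276) = 38226; 38025 is not s-gonal.
s = 4: P(4, 195) = 38025. ✓
s = 5: P(5, 159) = 37842 and P(5, 160) = 38320; 38025 is not s-gonal.
s = 6: P(6, 138) = 37950 and P(6, 139) = 38503; 38025 is not s-gonal.
s = 8: P(8, 112) = 37408 and P(8, 113) = 38081; 38025 is not s-gonal.
s = 9: P(9, 104) = 37596 and P(9, 105) = 38325; 38025 is not s-gonal.
s = 11: P(11, 92) = 37766 and P(11, 93) = 38595; 38025 is not s-gonal.
Hits: s ∈ {4} → 1.

1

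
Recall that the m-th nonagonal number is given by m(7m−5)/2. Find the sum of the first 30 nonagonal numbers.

31930

Σ i(7i−5)/2 = (7Σi² − 5Σi) / 2 over i = 1..30.
Σi = 465 and Σi² = 9455.
(7·9455 − 5·465) / 2 = 63860/2 = 31930.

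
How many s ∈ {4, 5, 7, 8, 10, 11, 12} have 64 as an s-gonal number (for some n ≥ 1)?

s = 4: P(4, 8) = 64. ✓
s = 5: P(5, 6) = 51 and P(5, 7) = 70; 64 is not s-gonal.
s = 7: P(7, 5) = 55 and P(7, 6) = 81; 64 is not s-gonal.
s = 8: P(8, 4) = 40 and P(8, 5) = 65; 64 is not s-gonal.
s = 10: P(10, 4) = 52 and P(10, 5) = 85; 64 is not s-gonal.
s = 11: P(11, 4) = 58 and P(11, 5) = 95; 64 is not s-gonal.
s = 12: P(12, 4) = 64. ✓
Hits: s ∈ {4, 12} → 2.

2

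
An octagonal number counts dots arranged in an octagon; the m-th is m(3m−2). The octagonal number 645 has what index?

15

Set n(3n−2) = 645, giving 3n² − 2n − 645 = 0.
So n = (2 + 88) / 6 = 90/6 = 15.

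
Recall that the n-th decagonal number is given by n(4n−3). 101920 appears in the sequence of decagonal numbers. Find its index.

Set n(4n−3) = 101920, giving 4n² − 3n − 101920 = 0.
The discriminant is 9 + 16·101920 = 1630729, and √1630729 = 1277.
So n = (3 + 1277) / 8 = 1280/8 = 160.
Check: 160·(4·160 − 3) = 101920. ✓

160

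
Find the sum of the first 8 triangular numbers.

120

Σ i(i+1)/2 = (Σi² + Σi) / 2 over i = 1..8.
Σi = 36 and Σi² = 204.
(1·204 + 1·36) / 2 = 240/2 = 120.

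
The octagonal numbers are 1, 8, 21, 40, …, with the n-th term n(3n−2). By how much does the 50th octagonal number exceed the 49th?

Consecutive octagonal numbers differ by 6n − 5: here 6·50 − 5 = 295.

295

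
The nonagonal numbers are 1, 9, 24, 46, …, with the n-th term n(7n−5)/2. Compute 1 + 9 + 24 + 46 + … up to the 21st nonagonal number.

Σ i(7i−5)/2 = (7Σi² − 5Σi) / 2 over i = 1..21.
Σi = 231 and Σi² = 3311.
(7·3311 − 5·231) / 2 = 22022/2 = 11011.

11011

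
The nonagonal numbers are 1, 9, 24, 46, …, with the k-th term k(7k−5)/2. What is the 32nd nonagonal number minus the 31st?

Consecutive nonagonal numbers differ by 7n − 6: here 7·32 − 6 = 218.

218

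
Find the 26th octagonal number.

26·(3·26 − 2) = 26·76 = 1976.

1976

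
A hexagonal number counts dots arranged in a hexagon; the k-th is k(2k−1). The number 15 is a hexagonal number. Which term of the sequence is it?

3

Set n(2n−1) = 15, giving 2n² − n − 15 = 0.
The discriminant is 1 + 8·15 = 121, and √121 = 11.
So n = (1 + 11) / 4 = 12/4 = 3.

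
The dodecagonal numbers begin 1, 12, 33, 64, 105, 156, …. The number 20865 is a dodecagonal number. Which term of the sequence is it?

65

Set n(5n−4) = 20865, giving 5n² − 4n − 20865 = 0.
So n = (4 + 646) / 10 = 650/10 = 65.
Check: 65·(5·65 − 4) = 20865. ✓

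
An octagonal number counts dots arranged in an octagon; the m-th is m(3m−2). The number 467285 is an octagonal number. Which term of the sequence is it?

395

Set n(3n−2) = 467285, giving 3n² − 2n − 467285 = 0.
The discriminant is 4 + 12·467285 = 5607424, and √5607424 = 2368.
So n = (2 + 2368) / 6 = 2370/6 = 395.
Check: 395·(3·395 − 2) = 467285. ✓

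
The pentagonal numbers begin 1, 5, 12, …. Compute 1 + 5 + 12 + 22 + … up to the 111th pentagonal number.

689976

Σ i(3i−1)/2 = (3Σi² − Σi) / 2 over i = 1..111.
Σi = 6216 and Σi² = 462056.
(3·462056 − 1·6216) / 2 = 1379952/2 = 689976.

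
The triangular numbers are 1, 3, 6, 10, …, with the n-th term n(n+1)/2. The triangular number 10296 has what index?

Set n(n+1)/2 = 10296, giving n² + n − 20592 = 0.
So n = (-1 + 287) / 2 = 286/2 = 143.
Check: 143·144/2 = 10296. ✓

143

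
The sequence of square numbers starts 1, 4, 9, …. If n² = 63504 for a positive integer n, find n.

We need n² = 63504, so n = √63504 = 252.
Check: 252² = 63504. ✓

252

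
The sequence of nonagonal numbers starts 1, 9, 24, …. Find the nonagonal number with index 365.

365·(7·365 − 5)/2 = 365·2550/2 = 365·1275 = 465375.

465375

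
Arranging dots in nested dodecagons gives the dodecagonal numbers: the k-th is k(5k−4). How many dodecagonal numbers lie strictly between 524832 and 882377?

96

The n-th dodecagonal number is n(5n−4).
Smallest index with value > 524832: n = 325 (giving 526825).
Largest index with value < 882377: n = 420 (giving 880320).
Indices 325 through 420: 96 terms.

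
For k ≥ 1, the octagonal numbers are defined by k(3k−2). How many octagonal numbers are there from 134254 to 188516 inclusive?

40

The n-th octagonal number is n(3n−2).
Smallest index with value ≥ 134254: n = 212 (giving 134408).
Largest index with value ≤ 188516: n = 251 (giving 188501).
Indices 212 through 251: 40 terms.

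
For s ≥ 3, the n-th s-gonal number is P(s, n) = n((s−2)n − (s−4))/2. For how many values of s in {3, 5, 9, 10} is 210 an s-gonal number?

2

s = 3: P(3, 20) = 210. ✓
s = 5: P(5, 12) = 210. ✓
s = 9: P(9, 8) = 204 and P(9, 9) = 261; 210 is not s-gonal.
s = 10: P(10, 7) = 175 and P(10, 8) = 232; 210 is not s-gonal.
Hits: s ∈ {3, 5} → 2.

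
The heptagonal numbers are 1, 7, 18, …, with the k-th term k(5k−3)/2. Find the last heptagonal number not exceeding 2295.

Solve n(5n−3)/2 ≤ 2295 for integer n.
n = 30 gives 2205 ≤ 2295, while n = 31 gives 2356 > 2295; so the answer is 2205.

2205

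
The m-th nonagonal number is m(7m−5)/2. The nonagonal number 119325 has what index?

Set n(7n−5)/2 = 119325, giving 7n² − 5n − 238650 = 0.
The discriminant is 25 + 56·119325 = 6682225, and √6682225 = 2585.
So n = (5 + 2585) / 14 = 2590/14 = 185.
Check: 185·(7·185 − 5)/2 = 119325. ✓

185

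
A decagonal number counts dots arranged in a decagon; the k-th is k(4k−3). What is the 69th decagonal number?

18837

69·(4·69 − 3) = 69·273 = 18837.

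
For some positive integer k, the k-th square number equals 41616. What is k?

204

We need n² = 41616, so n = √41616 = 204.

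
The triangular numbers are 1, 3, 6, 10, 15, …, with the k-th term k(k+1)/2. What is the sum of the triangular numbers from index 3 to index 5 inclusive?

31

Σ i(i+1)/2 = (Σi² + Σi) / 2 over i = 3..5.
Σi = 15 − 3 = 12 and Σi² = 55 − 5 = 50.
(1·50 + 1·12) / 2 = 62/2 = 31.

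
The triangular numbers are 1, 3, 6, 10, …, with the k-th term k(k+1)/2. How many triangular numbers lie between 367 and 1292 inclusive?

24

The n-th triangular number is n(n+1)/2.
Smallest index with value ≥ 367: n = 27 (giving 378).
Largest index with value ≤ 1292: n = 50 (giving 1275).
Indices 27 through 50: 24 terms.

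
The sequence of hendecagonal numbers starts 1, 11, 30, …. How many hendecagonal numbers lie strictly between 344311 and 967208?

186

The n-th hendecagonal number is n(9n−7)/2.
Smallest index with value > 344311: n = 278 (giving 346805).
Largest index with value < 967208: n = 463 (giving 963040).
Indices 278 through 463: 186 terms.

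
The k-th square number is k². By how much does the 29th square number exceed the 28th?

57

n² − (n−1)² = 2n − 1, so 29² − 28² = 2·29 − 1 = 57.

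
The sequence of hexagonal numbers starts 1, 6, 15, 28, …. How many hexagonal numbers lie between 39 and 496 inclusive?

The n-th hexagonal number is n(2n−1).
Smallest index with value ≥ 39: n = 5 (giving 45).
Largest index with value ≤ 496: n = 16 (giving 496).
Indices 5 through 16: 12 terms.

12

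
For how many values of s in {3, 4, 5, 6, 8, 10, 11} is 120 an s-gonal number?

2

s = 3: P(3, 15) = 120. ✓
s = 4: P(4, 10) = 100 and P(4, 11) = 121; 120 is not s-gonal.
s = 5: P(5, 9) = 117 and P(5, 10) = 145; 120 is not s-gonal.
s = 6: P(6, 8) = 120. ✓
s = 8: P(8, 6) = 96 and P(8, 7) = 133; 120 is not s-gonal.
s = 10: P(10, 5) = 85 and P(10, 6) = 126; 120 is not s-gonal.
s = 11: P(11, 5) = 95 and P(11, 6) = 141; 120 is not s-gonal.
Hits: s ∈ {3, 6} → 2.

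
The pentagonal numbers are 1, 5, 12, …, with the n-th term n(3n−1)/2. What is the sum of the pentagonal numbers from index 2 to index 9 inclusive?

Σ i(3i−1)/2 = (3Σi² − Σi) / 2 over i = 2..9.
Σi = 45 − 1 = 44 and Σi² = 285 − 1 = 284.
(3·284 − 1·44) / 2 = 808/2 = 404.

404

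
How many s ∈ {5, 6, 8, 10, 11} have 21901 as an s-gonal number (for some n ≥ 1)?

s = 5: P(5, 121) = 21901. ✓
s = 6: P(6, 104) = 21528 and P(6, 105) = 21945; 21901 is not s-gonal.
s = 8: P(8, 85) = 21505 and P(8, 86) = 22016; 21901 is not s-gonal.
s = 10: P(10, 74) = 21682 and P(10, 75) = 22275; 21901 is not s-gonal.
s = 11: P(11, 70) = 21805 and P(11, 71) = 22436; 21901 is not s-gonal.
Hits: s ∈ {5} → 1.

1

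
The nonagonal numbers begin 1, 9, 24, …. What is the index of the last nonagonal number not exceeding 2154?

25

Solve n(7n−5)/2 ≤ 2154 for integer n.
n = 25 gives 2125 ≤ 2154, while n = 26 gives 2301 > 2154; so the answer is index 25.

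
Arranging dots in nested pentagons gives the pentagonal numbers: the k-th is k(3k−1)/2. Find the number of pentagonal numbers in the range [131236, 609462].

342

The n-th pentagonal number is n(3n−1)/2.
Smallest index with value ≥ 131236: n = 296 (giving 131276).
Largest index with value ≤ 609462: n = 637 (giving 608335).
Indices 296 through 637: 342 terms.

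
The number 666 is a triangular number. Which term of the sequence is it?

36

Set n(n+1)/2 = 666, giving n² + n − 1332 = 0.
So n = (-1 + 73) / 2 = 72/2 = 36.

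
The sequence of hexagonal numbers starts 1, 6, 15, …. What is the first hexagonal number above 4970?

5151

Solve n(2n−1) > 4970 for integer n.
The largest n with value ≤ 4970 is 50 (since 4950 ≤ 4970 < 5151), so the first above is n = 51, value 5151.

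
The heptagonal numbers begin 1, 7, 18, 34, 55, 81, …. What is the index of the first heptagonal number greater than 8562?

Solve n(5n−3)/2 > 8562 for integer n.
The largest n with value ≤ 8562 is 58 (since 8323 ≤ 8562 < 8614), so the first above is n = 59, value 8614.

59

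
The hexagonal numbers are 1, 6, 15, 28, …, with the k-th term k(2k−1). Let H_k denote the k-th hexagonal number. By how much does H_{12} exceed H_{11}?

45

Consecutive hexagonal numbers differ by 4n − 3: here 4·12 − 3 = 45.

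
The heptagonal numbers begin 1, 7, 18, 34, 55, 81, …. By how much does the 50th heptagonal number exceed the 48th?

50·(5·50 − 3)/2 = 6175 and 48·(5·48 − 3)/2 = 5688.
Difference: 6175 − 5688 = 487.

487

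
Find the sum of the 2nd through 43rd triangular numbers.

Σ i(i+1)/2 = (Σi² + Σi) / 2 over i = 2..43.
Σi = 946 − 1 = 945 and Σi² = 27434 − 1 = 27433.
(1·27433 + 1·945) / 2 = 28378/2 = 14189.

14189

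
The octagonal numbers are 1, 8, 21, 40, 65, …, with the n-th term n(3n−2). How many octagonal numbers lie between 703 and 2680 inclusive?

15

The n-th octagonal number is n(3n−2).
Smallest index with value ≥ 703: n = 16 (giving 736).
Largest index with value ≤ 2680: n = 30 (giving 2640).
Indices 16 through 30: 15 terms.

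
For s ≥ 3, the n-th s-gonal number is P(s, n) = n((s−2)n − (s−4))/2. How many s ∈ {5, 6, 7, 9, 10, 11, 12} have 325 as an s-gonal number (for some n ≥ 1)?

s = 5: P(5, 14) = 287 and P(5, 15) = 330; 325 is not s-gonal.
s = 6: P(6, 13) = 325. ✓
s = 7: P(7, 11) = 286 and P(7, 12) = 342; 325 is not s-gonal.
s = 9: P(9, 10) = 325. ✓
s = 10: P(10, 9) = 297 and P(10, 10) = 370; 325 is not s-gonal.
s = 11: P(11, 8) = 260 and P(11, 9) = 333; 325 is not s-gonal.
s = 12: P(12, 8) = 288 and P(12, 9) = 369; 325 is not s-gonal.
Hits: s ∈ {6, 9} → 2.

2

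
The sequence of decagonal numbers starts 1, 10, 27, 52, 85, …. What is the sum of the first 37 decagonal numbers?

68191

Σ i(4i−3) = 4Σi² − 3Σi over i = 1..37.
Σi = 703 and Σi² = 17575.
4·17575 − 3·703 = 68191.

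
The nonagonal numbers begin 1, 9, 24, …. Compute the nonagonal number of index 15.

750

15·(7·15 − 5)/2 = 15·100/2 = 15·50 = 750.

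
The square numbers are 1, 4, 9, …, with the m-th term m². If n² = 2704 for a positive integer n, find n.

52

We need n² = 2704, so n = √2704 = 52.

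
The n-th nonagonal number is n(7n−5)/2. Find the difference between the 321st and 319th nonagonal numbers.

321·(7·321 − 5)/2 = 359841 and 319·(7·319 − 5)/2 = 355366.
Difference: 359841 − 355366 = 4475.

4475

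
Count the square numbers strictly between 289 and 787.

The n-th square number is n².
Smallest index with value > 289: n = 18 (giving 324).
Largest index with value < 787: n = 28 (giving 784).
Indices 18 through 28: 11 terms.

11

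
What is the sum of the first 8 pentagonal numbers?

Σ i(3i−1)/2 = (3Σi² − Σi) / 2 over i = 1..8.
Σi = 36 and Σi² = 204.
(3·204 − 1·36) / 2 = 576/2 = 288.

288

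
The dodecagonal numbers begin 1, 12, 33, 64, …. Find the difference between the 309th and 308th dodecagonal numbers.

Consecutive dodecagonal numbers differ by 10n − 9: here 10·309 − 9 = 3081.

3081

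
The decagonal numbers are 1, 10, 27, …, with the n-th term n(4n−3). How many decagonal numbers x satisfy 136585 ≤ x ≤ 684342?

229

The n-th decagonal number is n(4n−3).
Smallest index with value ≥ 136585: n = 186 (giving 137826).
Largest index with value ≤ 684342: n = 414 (giving 684342).
Indices 186 through 414: 229 terms.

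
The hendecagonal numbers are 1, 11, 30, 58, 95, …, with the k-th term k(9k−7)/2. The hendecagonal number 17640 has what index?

63

Set n(9n−7)/2 = 17640, giving 9n² − 7n − 35280 = 0.
The discriminant is 49 + 72·17640 = 1270129, and √1270129 = 1127.
So n = (7 + 1127) / 18 = 1134/18 = 63.
Check: 63·(9·63 − 7)/2 = 17640. ✓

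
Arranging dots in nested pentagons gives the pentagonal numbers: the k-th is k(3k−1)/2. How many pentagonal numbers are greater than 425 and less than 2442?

The n-th pentagonal number is n(3n−1)/2.
Smallest index with value > 425: n = 18 (giving 477).
Largest index with value < 2442: n = 40 (giving 2380).
Indices 18 through 40: 23 terms.

23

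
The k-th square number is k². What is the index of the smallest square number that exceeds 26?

Solve n² > 26 for integer n.
The largest n with value ≤ 26 is 5 (since 25 ≤ 26 < 36), so the first above is n = 6, value 36.

6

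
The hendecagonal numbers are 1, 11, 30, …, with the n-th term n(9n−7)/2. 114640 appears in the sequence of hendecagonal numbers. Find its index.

Set n(9n−7)/2 = 114640, giving 9n² − 7n − 229280 = 0.
The discriminant is 49 + 72·114640 = 8254129, and √8254129 = 2873.
So n = (7 + 2873) / 18 = 2880/18 = 160.
Check: 160·(9·160 − 7)/2 = 114640. ✓

160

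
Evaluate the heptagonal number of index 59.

8614

59·(5·59 − 3)/2 = 59·292/2 = 59·146 = 8614.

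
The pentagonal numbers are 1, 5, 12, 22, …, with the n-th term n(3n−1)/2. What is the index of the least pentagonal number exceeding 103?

Solve n(3n−1)/2 > 103 for integer n.
The largest n with value ≤ 103 is 8 (since 92 ≤ 103 < 117), so the first above is n = 9, value 117.

9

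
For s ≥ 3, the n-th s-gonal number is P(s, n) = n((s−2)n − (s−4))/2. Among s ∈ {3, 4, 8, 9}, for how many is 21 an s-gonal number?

2

s = 3: P(3, 6) = 21. ✓
s = 4: P(4, 4) = 16 and P(4, 5) = 25; 21 is not s-gonal.
s = 8: P(8, 3) = 21. ✓
s = 9: P(9, 2) = 9 and P(9, 3) = 24; 21 is not s-gonal.
Hits: s ∈ {3, 8} → 2.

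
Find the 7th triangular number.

The 7th triangular number is n(n+1)/2 with n = 7.
7·8/2 = 56/2 = 28.

28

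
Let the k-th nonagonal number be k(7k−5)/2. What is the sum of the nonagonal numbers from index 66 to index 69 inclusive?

Σ i(7i−5)/2 = (7Σi² − 5Σi) / 2 over i = 66..69.
Σi = 2415 − 2145 = 270 and Σi² = 111895 − 93665 = 18230.
(7·18230 − 5·270) / 2 = 126260/2 = 63130.

63130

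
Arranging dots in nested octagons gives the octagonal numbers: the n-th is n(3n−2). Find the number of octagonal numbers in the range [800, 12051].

47

The n-th octagonal number is n(3n−2).
Smallest index with value ≥ 800: n = 17 (giving 833).
Largest index with value ≤ 12051: n = 63 (giving 11781).
Indices 17 through 63: 47 terms.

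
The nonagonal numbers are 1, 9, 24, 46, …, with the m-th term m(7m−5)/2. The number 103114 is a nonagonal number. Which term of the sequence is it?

172

Set n(7n−5)/2 = 103114, giving 7n² − 5n − 206228 = 0.
So n = (5 + 2403) / 14 = 2408/14 = 172.
Check: 172·(7·172 − 5)/2 = 103114. ✓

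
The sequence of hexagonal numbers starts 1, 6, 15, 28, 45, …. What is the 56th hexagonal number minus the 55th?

Consecutive hexagonal numbers differ by 4n − 3: here 4·56 − 3 = 221.

221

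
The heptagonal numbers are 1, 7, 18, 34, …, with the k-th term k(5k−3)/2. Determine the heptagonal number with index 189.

89019

The 189th heptagonal number is n(5n−3)/2 with n = 189.
189·(5·189 − 3)/2 = 189·942/2 = 189·471 = 89019.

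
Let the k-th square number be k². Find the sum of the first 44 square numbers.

29370

Σ_{i=1}^{44} i² = 44·45·89/6 = 29370.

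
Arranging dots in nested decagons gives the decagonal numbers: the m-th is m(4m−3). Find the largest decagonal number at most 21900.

21682

Solve n(4n−3) ≤ 21900 for integer n.
n = 74 gives 21682 ≤ 21900, while n = 75 gives 22275 > 21900; so the answer is 21682.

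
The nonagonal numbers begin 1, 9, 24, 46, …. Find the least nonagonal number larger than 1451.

1491

Solve n(7n−5)/2 > 1451 for integer n.
The largest n with value ≤ 1451 is 20 (since 1350 ≤ 1451 < 1491), so the first above is n = 21, value 1491.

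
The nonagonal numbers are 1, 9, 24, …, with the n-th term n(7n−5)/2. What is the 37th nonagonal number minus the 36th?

253

Consecutive nonagonal numbers differ by 7n − 6: here 7·37 − 6 = 253.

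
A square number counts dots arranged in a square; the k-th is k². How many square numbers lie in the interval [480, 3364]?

The n-th square number is n².
Smallest index with value ≥ 480: n = 22 (giving 484).
Largest index with value ≤ 3364: n = 58 (giving 3364).
Indices 22 through 58: 37 terms.

37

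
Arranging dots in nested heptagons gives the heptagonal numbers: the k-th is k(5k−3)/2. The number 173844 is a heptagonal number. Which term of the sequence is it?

Set n(5n−3)/2 = 173844, giving 5n² − 3n − 347688 = 0.
The discriminant is 9 + 40·173844 = 6953769, and √6953769 = 2637.
So n = (3 + 2637) / 10 = 2640/10 = 264.
Check: 264·(5·264 − 3)/2 = 173844. ✓

264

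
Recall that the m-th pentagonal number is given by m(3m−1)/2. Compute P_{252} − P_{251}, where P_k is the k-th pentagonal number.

754

Consecutive pentagonal numbers differ by 3n − 2: here 3·252 − 2 = 754.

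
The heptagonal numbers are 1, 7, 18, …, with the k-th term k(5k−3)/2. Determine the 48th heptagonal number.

The 48th heptagonal number is n(5n−3)/2 with n = 48.
48·(5·48 − 3)/2 = 48·237/2 = 5688.

5688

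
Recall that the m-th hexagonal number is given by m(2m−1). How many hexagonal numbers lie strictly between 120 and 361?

The n-th hexagonal number is n(2n−1).
Smallest index with value > 120: n = 9 (giving 153).
Largest index with value < 361: n = 13 (giving 325).
Indices 9 through 13: 5 terms.

5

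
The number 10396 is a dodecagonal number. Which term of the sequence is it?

Set n(5n−4) = 10396, giving 5n² − 4n − 10396 = 0.
The discriminant is 16 + 20·10396 = 207936, and √207936 = 456.
So n = (4 + 456) / 10 = 460/10 = 46.
Check: 46·(5·46 − 4) = 10396. ✓

46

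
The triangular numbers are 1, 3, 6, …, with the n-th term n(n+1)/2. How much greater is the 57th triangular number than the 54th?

168

57·58/2 = 1653 and 54·55/2 = 1485.
Difference: 1653 − 1485 = 168.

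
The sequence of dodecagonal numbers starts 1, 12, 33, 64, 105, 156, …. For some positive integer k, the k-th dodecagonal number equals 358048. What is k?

Set n(5n−4) = 358048, giving 5n² − 4n − 358048 = 0.
So n = (4 + 2676) / 10 = 2680/10 = 268.

268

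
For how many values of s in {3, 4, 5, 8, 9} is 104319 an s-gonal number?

1

s = 3: P(3, 456) = 104196 and P(3, 457) = 104653; 104319 is not s-gonal.
s = 4: P(4, 322) = 103684 and P(4, 323) = 104329; 104319 is not s-gonal.
s = 5: P(5, 263) = 103622 and P(5, 264) = 104412; 104319 is not s-gonal.
s = 8: P(8, 186) = 103416 and P(8, 187) = 104533; 104319 is not s-gonal.
s = 9: P(9, 173) = 104319. ✓
Hits: s ∈ {9} → 1.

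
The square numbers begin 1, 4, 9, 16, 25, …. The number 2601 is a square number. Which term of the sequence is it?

We need n² = 2601, so n = √2601 = 51.
Check: 51² = 2601. ✓

51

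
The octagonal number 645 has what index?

Set n(3n−2) = 645, giving 3n² − 2n − 645 = 0.
The discriminant is 4 + 12·645 = 7744, and √7744 = 88.
So n = (2 + 88) / 6 = 90/6 = 15.
Check: 15·(3·15 − 2) = 645. ✓

15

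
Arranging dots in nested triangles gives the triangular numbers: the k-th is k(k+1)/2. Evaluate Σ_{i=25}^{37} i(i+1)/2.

6539

Σ i(i+1)/2 = (Σi² + Σi) / 2 over i = 25..37.
Σi = 703 − 300 = 403 and Σi² = 17575 − 4900 = 12675.
(1·12675 + 1·403) / 2 = 13078/2 = 6539.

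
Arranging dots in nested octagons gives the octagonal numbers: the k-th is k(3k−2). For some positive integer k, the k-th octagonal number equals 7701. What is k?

51

Set n(3n−2) = 7701, giving 3n² − 2n − 7701 = 0.
The discriminant is 4 + 12·7701 = 92416, and √92416 = 304.
So n = (2 + 304) / 6 = 306/6 = 51.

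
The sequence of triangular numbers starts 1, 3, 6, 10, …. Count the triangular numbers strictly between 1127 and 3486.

The n-th triangular number is n(n+1)/2.
Smallest index with value > 1127: n = 47 (giving 1128).
Largest index with value < 3486: n = 82 (giving 3403).
Indices 47 through 82: 36 terms.

36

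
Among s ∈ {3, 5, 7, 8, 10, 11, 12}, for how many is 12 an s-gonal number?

2

s = 3: P(3, 4) = 10 and P(3, 5) = 15; 12 is not s-gonal.
s = 5: P(5, 3) = 12. ✓
s = 7: P(7, 2) = 7 and P(7, 3) = 18; 12 is not s-gonal.
s = 8: P(8, 2) = 8 and P(8, 3) = 21; 12 is not s-gonal.
s = 10: P(10, 2) = 10 and P(10, 3) = 27; 12 is not s-gonal.
s = 11: P(11, 2) = 11 and P(11, 3) = 30; 12 is not s-gonal.
s = 12: P(12, 2) = 12. ✓
Hits: s ∈ {5, 12} → 2.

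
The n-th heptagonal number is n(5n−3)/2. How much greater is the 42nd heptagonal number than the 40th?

407

42·(5·42 − 3)/2 = 4347 and 40·(5·40 − 3)/2 = 3940.
Difference: 4347 − 3940 = 407.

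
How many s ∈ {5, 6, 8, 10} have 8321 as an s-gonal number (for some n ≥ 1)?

1

s = 5: P(5, 74) = 8177 and P(5, 75) = 8400; 8321 is not s-gonal.
s = 6: P(6, 64) = 8128 and P(6, 65) = 8385; 8321 is not s-gonal.
s = 8: P(8, 53) = 8321. ✓
s = 10: P(10, 45) = 7965 and P(10, 46) = 8326; 8321 is not s-gonal.
Hits: s ∈ {8} → 1.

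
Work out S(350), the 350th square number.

350² = 122500.

122500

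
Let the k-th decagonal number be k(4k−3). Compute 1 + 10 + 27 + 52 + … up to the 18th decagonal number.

Σ i(4i−3) = 4Σi² − 3Σi over i = 1..18.
Σi = 171 and Σi² = 2109.
4·2109 − 3·171 = 7923.

7923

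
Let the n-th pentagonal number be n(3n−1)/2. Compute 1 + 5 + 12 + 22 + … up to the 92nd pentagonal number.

Σ i(3i−1)/2 = (3Σi² − Σi) / 2 over i = 1..92.
Σi = 4278 and Σi² = 263810.
(3·263810 − 1·4278) / 2 = 787152/2 = 393576.

393576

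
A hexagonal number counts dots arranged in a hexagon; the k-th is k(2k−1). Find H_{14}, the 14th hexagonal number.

378

The 14th hexagonal number is n(2n−1) with n = 14.
14·(2·14 − 1) = 14·27 = 378.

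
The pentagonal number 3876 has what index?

51

Set n(3n−1)/2 = 3876, giving 3n² − n − 7752 = 0.
So n = (1 + 305) / 6 = 306/6 = 51.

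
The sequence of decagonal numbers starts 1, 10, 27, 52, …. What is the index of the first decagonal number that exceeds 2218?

Solve n(4n−3) > 2218 for integer n.
The largest n with value ≤ 2218 is 23 (since 2047 ≤ 2218 < 2232), so the first above is n = 24, value 2232.

24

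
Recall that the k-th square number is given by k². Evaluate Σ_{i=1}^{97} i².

Σ_{i=1}^{97} i² = 97·98·195/6 = 308945.

308945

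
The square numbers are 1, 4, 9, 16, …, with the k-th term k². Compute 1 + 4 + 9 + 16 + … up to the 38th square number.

19019

Σ_{i=1}^{38} i² = 38·39·77/6 = 19019.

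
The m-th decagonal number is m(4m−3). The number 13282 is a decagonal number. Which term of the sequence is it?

58

Set n(4n−3) = 13282, giving 4n² − 3n − 13282 = 0.
So n = (3 + 461) / 8 = 464/8 = 58.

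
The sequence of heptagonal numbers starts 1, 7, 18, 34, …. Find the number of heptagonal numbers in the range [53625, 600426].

344

The n-th heptagonal number is n(5n−3)/2.
Smallest index with value ≥ 53625: n = 147 (giving 53802).
Largest index with value ≤ 600426: n = 490 (giving 599515).
Indices 147 through 490: 344 terms.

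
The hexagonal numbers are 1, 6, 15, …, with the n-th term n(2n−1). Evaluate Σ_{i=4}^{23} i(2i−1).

Σ i(2i−1) = 2Σi² − Σi over i = 4..23.
Σi = 276 − 6 = 270 and Σi² = 4324 − 14 = 4310.
2·4310 − 1·270 = 8350.

8350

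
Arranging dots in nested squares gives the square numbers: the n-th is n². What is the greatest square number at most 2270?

2209

Solve n² ≤ 2270 for integer n.
n = 47 gives 2209 ≤ 2270, while n = 48 gives 2304 > 2270; so the answer is 2209.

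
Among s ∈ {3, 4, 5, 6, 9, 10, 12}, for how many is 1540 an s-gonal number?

s = 3: P(3, 55) = 1540. ✓
s = 4: P(4, 39) = 1521 and P(4, 40) = 1600; 1540 is not s-gonal.
s = 5: P(5, 32) = 1520 and P(5, 33) = 1617; 1540 is not s-gonal.
s = 6: P(6, 28) = 1540. ✓
s = 9: P(9, 21) = 1491 and P(9, 22) = 1639; 1540 is not s-gonal.
s = 10: P(10, 20) = 1540. ✓
s = 12: P(12, 17) = 1377 and P(12, 18) = 1548; 1540 is not s-gonal.
Hits: s ∈ {3, 6, 10} → 3.

3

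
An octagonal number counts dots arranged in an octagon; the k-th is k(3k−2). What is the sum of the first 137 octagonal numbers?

2580669

Σ i(3i−2) = 3Σi² − 2Σi over i = 1..137.
Σi = 9453 and Σi² = 866525.
3·866525 − 2·9453 = 2580669.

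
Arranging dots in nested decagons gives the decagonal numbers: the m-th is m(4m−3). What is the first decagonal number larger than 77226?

Solve n(4n−3) > 77226 for integer n.
The largest n with value ≤ 77226 is 139 (since 76867 ≤ 77226 < 77980), so the first above is n = 140, value 77980.

77980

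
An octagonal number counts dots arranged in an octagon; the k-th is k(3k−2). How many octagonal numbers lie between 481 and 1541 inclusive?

The n-th octagonal number is n(3n−2).
Smallest index with value ≥ 481: n = 13 (giving 481).
Largest index with value ≤ 1541: n = 23 (giving 1541).
Indices 13 through 23: 11 terms.

11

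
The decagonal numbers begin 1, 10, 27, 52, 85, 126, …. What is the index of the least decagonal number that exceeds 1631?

Solve n(4n−3) > 1631 for integer n.
The largest n with value ≤ 1631 is 20 (since 1540 ≤ 1631 < 1701), so the first above is n = 21, value 1701.

21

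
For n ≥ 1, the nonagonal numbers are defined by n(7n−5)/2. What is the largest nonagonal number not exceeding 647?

Solve n(7n−5)/2 ≤ 647 for integer n.
n = 13 gives 559 ≤ 647, while n = 14 gives 651 > 647; so the answer is 559.

559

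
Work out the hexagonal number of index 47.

47·(2·47 − 1) = 47·93 = 4371.

4371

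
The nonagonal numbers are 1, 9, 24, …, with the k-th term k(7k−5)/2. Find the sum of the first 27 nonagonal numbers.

23310

Σ i(7i−5)/2 = (7Σi² − 5Σi) / 2 over i = 1..27.
Σi = 378 and Σi² = 6930.
(7·6930 − 5·378) / 2 = 46620/2 = 23310.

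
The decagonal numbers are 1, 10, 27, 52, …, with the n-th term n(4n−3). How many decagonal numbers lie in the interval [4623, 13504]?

The n-th decagonal number is n(4n−3).
Smallest index with value ≥ 4623: n = 35 (giving 4795).
Largest index with value ≤ 13504: n = 58 (giving 13282).
Indices 35 through 58: 24 terms.

24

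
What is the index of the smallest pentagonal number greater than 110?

9

Solve n(3n−1)/2 > 110 for integer n.
The largest n with value ≤ 110 is 8 (since 92 ≤ 110 < 117), so the first above is n = 9, value 117.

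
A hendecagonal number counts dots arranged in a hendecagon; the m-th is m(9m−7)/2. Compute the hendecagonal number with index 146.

The 146th hendecagonal number is n(9n−7)/2 with n = 146.
146·(9·146 − 7)/2 = 146·1307/2 = 95411.

95411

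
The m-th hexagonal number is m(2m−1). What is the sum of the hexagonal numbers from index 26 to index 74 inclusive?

Σ i(2i−1) = 2Σi² − Σi over i = 26..74.
Σi = 2775 − 325 = 2450 and Σi² = 137825 − 5525 = 132300.
2·132300 − 1·2450 = 262150.

262150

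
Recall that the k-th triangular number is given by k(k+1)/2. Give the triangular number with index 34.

595

The 34th triangular number is n(n+1)/2 with n = 34.
34·35/2 = 1190/2 = 595.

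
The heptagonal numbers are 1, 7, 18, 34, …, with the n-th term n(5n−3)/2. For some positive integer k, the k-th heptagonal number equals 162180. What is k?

255

Set n(5n−3)/2 = 162180, giving 5n² − 3n − 324360 = 0.
The discriminant is 9 + 40·162180 = 6487209, and √6487209 = 2547.
So n = (3 + 2547) / 10 = 2550/10 = 255.
Check: 255·(5·255 − 3)/2 = 162180. ✓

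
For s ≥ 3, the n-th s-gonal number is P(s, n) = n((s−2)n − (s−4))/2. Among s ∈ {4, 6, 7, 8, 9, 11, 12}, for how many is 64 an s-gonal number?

2

s = 4: P(4, 8) = 64. ✓
s = 6: P(6, 5) = 45 and P(6, 6) = 66; 64 is not s-gonal.
s = 7: P(7, 5) = 55 and P(7, 6) = 81; 64 is not s-gonal.
s = 8: P(8, 4) = 40 and P(8, 5) = 65; 64 is not s-gonal.
s = 9: P(9, 4) = 46 and P(9, 5) = 75; 64 is not s-gonal.
s = 11: P(11, 4) = 58 and P(11, 5) = 95; 64 is not s-gonal.
s = 12: P(12, 4) = 64. ✓
Hits: s ∈ {4, 12} → 2.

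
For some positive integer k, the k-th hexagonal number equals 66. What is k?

Set n(2n−1) = 66, giving 2n² − n − 66 = 0.
The discriminant is 1 + 8·66 = 529, and √529 = 23.
So n = (1 + 23) / 4 = 24/4 = 6.

6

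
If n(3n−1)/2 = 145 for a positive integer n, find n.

Set n(3n−1)/2 = 145, giving 3n² − n − 290 = 0.
So n = (1 + 59) / 6 = 60/6 = 10.
Check: 10·(3·10 − 1)/2 = 145. ✓

10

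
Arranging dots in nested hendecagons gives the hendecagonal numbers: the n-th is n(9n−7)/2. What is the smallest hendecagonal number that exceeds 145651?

146791

Solve n(9n−7)/2 > 145651 for integer n.
The largest n with value ≤ 145651 is 180 (since 145170 ≤ 145651 < 146791), so the first above is n = 181, value 146791.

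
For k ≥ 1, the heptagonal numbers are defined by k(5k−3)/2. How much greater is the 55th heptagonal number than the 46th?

2259

55·(5·55 − 3)/2 = 7480 and 46·(5·46 − 3)/2 = 5221.
Difference: 7480 − 5221 = 2259.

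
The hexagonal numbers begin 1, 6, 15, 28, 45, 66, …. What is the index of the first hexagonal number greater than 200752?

Solve n(2n−1) > 200752 for integer n.
The largest n with value ≤ 200752 is 317 (since 200661 ≤ 200752 < 201930), so the first above is n = 318, value 201930.

318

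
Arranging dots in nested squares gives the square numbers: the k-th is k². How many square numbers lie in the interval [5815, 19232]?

62

The n-th square number is n².
Smallest index with value ≥ 5815: n = 77 (giving 5929).
Largest index with value ≤ 19232: n = 138 (giving 19044).
Indices 77 through 138: 62 terms.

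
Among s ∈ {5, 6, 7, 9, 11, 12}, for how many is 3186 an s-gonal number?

s = 5: P(5, 46) = 3151 and P(5, 47) = 3290; 3186 is not s-gonal.
s = 6: P(6, 40) = 3160 and P(6, 41) = 3321; 3186 is not s-gonal.
s = 7: P(7, 36) = 3186. ✓
s = 9: P(9, 30) = 3075 and P(9, 31) = 3286; 3186 is not s-gonal.
s = 11: P(11, 27) = 3186. ✓
s = 12: P(12, 25) = 3025 and P(12, 26) = 3276; 3186 is not s-gonal.
Hits: s ∈ {7, 11} → 2.

2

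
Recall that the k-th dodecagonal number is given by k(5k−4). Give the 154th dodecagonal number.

154·(5·154 − 4) = 154·766 = 117964.

117964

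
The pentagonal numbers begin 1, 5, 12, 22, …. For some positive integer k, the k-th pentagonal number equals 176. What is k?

Set n(3n−1)/2 = 176, giving 3n² − n − 352 = 0.
The discriminant is 1 + 24·176 = 4225, and √4225 = 65.
So n = (1 + 65) / 6 = 66/6 = 11.

11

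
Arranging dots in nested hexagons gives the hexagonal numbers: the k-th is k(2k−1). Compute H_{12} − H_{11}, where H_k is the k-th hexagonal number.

Consecutive hexagonal numbers differ by 4n − 3: here 4·12 − 3 = 45.

45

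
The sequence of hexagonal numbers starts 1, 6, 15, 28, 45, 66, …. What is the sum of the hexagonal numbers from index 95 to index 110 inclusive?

335240

Σ i(2i−1) = 2Σi² − Σi over i = 95..110.
Σi = 6105 − 4465 = 1640 and Σi² = 449735 − 281295 = 168440.
2·168440 − 1·1640 = 335240.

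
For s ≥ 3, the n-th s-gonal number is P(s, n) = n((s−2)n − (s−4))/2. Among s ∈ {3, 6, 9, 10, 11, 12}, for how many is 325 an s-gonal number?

s = 3: P(3, 25) = 325. ✓
s = 6: P(6, 13) = 325. ✓
s = 9: P(9, 10) = 325. ✓
s = 10: P(10, 9) = 297 and P(10, 10) = 370; 325 is not s-gonal.
s = 11: P(11, 8) = 260 and P(11, 9) = 333; 325 is not s-gonal.
s = 12: P(12, 8) = 288 and P(12, 9) = 369; 325 is not s-gonal.
Hits: s ∈ {3, 6, 9} → 3.

3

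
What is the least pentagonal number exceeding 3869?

3876

Solve n(3n−1)/2 > 3869 for integer n.
The largest n with value ≤ 3869 is 50 (since 3725 ≤ 3869 < 3876), so the first above is n = 51, value 3876.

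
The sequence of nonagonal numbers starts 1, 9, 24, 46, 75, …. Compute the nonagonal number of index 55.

55·(7·55 − 5)/2 = 55·380/2 = 55·190 = 10450.

10450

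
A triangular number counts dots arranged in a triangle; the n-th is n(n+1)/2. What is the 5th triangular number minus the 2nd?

12

5·6/2 = 15 and 2·3/2 = 3.
Difference: 15 − 3 = 12.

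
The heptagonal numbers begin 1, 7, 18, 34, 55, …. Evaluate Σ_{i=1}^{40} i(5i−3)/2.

Σ i(5i−3)/2 = (5Σi² − 3Σi) / 2 over i = 1..40.
Σi = 820 and Σi² = 22140.
(5·22140 − 3·820) / 2 = 108240/2 = 54120.

54120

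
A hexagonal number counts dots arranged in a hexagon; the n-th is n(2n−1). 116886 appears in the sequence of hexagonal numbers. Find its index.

242

Set n(2n−1) = 116886, giving 2n² − n − 116886 = 0.
The discriminant is 1 + 8·116886 = 935089, and √935089 = 967.
So n = (1 + 967) / 4 = 968/4 = 242.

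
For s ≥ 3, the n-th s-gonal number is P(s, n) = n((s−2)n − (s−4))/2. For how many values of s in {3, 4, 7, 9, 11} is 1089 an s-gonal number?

s = 3: P(3, 46) = 1081 and P(3, 47) = 1128; 1089 is not s-gonal.
s = 4: P(4, 33) = 1089. ✓
s = 7: P(7, 21) = 1071 and P(7, 22) = 1177; 1089 is not s-gonal.
s = 9: P(9, 18) = 1089. ✓
s = 11: P(11, 15) = 960 and P(11, 16) = 1096; 1089 is not s-gonal.
Hits: s ∈ {4, 9} → 2.

2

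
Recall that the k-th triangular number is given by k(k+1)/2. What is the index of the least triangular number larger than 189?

Solve n(n+1)/2 > 189 for integer n.
The largest n with value ≤ 189 is 18 (since 171 ≤ 189 < 190), so the first above is n = 19, value 190.

19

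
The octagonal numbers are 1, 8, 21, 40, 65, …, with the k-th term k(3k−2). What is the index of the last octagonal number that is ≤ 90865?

174

Solve n(3n−2) ≤ 90865 for integer n.
n = 174 gives 90480 ≤ 90865, while n = 175 gives 91525 > 90865; so the answer is index 174.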